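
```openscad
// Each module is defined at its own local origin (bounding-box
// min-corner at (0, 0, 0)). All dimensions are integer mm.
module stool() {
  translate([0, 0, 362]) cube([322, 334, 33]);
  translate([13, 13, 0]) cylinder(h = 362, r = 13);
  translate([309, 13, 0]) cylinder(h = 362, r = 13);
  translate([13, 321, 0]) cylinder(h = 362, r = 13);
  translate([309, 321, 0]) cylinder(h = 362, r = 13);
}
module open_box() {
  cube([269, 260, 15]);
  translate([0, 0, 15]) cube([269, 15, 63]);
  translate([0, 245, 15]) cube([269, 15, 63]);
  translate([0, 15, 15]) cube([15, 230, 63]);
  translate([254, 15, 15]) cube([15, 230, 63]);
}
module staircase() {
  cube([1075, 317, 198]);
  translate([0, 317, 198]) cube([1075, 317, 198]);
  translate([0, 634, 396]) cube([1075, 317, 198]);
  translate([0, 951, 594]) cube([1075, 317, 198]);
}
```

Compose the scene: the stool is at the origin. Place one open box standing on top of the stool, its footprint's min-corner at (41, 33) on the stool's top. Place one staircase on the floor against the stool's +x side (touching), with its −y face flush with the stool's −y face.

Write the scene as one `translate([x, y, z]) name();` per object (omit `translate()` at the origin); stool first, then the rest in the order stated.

stool();
translate([41, 33, 395]) open_box();
translate([322, 0, 0]) staircase();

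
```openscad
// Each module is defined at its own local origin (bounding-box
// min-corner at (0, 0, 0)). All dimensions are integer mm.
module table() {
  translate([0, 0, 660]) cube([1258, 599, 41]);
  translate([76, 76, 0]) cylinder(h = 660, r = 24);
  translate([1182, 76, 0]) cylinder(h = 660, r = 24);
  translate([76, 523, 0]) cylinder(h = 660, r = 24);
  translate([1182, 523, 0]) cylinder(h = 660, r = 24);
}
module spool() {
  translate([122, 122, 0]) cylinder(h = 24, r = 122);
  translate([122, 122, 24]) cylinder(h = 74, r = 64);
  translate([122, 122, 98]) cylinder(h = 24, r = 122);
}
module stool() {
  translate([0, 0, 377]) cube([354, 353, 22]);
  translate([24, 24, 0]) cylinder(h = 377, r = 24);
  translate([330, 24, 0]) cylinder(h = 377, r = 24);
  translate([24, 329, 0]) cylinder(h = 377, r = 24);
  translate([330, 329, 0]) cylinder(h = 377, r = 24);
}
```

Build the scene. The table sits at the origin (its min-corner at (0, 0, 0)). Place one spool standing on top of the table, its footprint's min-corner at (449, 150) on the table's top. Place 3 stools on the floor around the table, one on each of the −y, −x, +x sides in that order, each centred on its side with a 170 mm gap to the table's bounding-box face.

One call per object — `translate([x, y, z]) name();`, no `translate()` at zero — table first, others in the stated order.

table();
translate([449, 150, 701]) spool();
translate([452, -523, 0]) stool();
translate([-524, 123, 0]) stool();
translate([1428, 123, 0]) stool();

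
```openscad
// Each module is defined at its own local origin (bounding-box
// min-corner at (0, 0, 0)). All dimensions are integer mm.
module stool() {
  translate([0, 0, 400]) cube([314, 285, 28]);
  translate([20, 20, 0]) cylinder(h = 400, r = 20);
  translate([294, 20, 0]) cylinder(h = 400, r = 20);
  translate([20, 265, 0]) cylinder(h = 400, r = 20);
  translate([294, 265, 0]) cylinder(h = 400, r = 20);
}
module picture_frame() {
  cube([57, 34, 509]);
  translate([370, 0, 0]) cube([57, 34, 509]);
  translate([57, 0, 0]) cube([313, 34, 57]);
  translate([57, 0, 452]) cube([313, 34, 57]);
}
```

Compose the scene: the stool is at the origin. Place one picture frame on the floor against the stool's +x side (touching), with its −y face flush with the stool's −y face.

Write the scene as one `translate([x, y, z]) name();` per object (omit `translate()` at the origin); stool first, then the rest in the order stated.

stool();
translate([314, 0, 0]) picture_frame();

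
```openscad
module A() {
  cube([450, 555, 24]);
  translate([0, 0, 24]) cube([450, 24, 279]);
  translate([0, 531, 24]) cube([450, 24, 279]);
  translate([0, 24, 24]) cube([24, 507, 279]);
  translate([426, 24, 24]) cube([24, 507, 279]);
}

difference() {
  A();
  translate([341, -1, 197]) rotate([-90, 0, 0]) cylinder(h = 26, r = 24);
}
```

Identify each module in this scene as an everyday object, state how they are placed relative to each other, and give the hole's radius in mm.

The subtracted cylinder has r = 24 mm.

A is an open box. The open box has a circular hole through its front wall. The hole's radius is 24 mm.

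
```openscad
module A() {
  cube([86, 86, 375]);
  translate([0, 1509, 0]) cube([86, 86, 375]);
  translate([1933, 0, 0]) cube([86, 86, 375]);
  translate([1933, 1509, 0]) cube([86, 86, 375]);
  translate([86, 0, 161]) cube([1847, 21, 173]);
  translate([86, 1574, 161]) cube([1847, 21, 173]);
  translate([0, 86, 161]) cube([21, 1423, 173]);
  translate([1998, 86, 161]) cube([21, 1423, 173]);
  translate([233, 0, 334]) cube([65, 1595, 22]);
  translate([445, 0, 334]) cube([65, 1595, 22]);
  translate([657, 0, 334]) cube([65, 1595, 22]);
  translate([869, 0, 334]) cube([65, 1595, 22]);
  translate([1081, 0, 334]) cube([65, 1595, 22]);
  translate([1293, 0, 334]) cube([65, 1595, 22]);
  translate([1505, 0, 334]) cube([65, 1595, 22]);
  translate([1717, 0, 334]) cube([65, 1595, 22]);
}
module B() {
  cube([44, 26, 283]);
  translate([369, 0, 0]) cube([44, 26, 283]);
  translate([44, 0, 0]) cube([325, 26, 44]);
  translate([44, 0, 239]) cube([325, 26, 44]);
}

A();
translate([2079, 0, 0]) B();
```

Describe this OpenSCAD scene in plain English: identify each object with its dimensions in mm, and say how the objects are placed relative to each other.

A is a bed frame 2019 mm long (x) by 1595 mm wide (y). Four 86×86 mm corner posts, 375 mm tall, at the corners of the footprint. Four rails of 21 mm thickness and 173 mm height run between adjacent posts with their undersides at z = 161 mm, their outer faces flush with the outside of the frame (the two x-running rails run between the posts' inner faces; the two y-running rails run between the posts' inner faces). 8 slats, each 65 mm wide (x) and 22 mm thick, lie across the top of the two x-running rails, running the full 1595 mm width of the frame in y; the slats are evenly spaced along x between the inner faces of the end posts with equal gaps (rounded down to the nearest mm) at the −x end and between each pair — any rounding remainder accumulates at the +x end.

B is a rectangular picture frame lying in the x–z plane (depth along y). The opening is 325 mm wide (x) by 195 mm tall (z), surrounded by a border 44 mm wide on all four sides. The frame is 26 mm deep and is made of two full-height vertical stiles with two horizontal rails fitted between them.

The picture frame is on the floor beside the bed frame on its +x side.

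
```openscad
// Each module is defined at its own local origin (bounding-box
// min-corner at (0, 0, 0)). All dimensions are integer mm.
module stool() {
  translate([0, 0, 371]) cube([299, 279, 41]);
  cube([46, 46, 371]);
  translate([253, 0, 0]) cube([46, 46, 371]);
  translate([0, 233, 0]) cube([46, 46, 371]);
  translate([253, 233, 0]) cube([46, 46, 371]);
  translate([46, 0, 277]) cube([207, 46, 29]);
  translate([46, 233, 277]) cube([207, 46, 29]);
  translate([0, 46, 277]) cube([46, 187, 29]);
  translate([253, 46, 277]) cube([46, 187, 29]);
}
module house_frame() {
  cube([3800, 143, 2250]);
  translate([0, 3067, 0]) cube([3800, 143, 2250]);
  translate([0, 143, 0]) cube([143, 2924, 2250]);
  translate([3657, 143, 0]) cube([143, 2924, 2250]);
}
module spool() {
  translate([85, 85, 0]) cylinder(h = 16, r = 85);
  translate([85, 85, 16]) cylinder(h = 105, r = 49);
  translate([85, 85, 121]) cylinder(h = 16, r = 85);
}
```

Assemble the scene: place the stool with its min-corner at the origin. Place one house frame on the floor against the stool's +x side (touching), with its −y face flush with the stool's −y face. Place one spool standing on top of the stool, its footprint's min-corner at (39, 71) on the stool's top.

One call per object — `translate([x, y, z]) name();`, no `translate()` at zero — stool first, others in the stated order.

stool();
translate([299, 0, 0]) house_frame();
translate([39, 71, 412]) spool();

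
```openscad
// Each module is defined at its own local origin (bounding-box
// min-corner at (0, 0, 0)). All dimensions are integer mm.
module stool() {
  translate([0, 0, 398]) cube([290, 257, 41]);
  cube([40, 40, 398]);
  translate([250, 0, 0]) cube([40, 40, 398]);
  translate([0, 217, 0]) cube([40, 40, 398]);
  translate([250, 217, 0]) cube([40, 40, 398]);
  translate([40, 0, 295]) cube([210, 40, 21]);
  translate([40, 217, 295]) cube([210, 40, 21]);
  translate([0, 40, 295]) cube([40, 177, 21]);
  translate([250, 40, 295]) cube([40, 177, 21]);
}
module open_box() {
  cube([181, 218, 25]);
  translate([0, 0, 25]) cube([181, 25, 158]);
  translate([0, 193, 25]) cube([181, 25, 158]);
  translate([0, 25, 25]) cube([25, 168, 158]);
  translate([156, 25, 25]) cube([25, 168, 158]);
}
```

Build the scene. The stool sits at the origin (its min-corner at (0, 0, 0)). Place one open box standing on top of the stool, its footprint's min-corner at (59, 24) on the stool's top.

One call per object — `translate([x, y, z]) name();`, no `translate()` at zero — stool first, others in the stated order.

stool();
translate([59, 24, 439]) open_box();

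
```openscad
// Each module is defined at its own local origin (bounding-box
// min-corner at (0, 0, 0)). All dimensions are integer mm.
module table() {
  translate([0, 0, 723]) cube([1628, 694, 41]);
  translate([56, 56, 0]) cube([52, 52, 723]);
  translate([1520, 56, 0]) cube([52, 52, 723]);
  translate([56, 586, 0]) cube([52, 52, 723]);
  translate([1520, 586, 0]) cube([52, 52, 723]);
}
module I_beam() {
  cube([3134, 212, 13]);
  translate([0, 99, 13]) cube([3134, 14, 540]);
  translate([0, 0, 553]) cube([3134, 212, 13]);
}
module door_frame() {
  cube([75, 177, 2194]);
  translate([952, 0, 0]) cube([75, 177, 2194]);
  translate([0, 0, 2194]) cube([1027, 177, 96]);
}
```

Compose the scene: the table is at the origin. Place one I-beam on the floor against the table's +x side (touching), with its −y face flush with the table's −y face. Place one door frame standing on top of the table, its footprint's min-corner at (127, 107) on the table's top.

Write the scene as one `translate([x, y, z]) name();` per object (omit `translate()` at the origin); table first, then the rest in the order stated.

table();
translate([1628, 0, 0]) I_beam();
translate([127, 107, 764]) door_frame();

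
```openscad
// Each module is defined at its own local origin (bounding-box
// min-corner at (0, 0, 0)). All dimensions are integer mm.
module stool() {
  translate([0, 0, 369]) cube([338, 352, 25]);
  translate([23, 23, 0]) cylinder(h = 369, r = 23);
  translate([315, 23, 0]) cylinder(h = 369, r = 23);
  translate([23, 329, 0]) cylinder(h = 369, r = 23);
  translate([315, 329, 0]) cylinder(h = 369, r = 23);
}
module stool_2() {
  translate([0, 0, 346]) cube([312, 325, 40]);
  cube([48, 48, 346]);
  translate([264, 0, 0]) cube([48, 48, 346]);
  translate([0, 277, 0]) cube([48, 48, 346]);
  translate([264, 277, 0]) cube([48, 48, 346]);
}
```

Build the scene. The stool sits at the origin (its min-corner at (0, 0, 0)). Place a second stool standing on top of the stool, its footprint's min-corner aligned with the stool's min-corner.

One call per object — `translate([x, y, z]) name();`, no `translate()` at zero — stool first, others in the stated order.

stool();
translate([0, 0, 394]) stool_2();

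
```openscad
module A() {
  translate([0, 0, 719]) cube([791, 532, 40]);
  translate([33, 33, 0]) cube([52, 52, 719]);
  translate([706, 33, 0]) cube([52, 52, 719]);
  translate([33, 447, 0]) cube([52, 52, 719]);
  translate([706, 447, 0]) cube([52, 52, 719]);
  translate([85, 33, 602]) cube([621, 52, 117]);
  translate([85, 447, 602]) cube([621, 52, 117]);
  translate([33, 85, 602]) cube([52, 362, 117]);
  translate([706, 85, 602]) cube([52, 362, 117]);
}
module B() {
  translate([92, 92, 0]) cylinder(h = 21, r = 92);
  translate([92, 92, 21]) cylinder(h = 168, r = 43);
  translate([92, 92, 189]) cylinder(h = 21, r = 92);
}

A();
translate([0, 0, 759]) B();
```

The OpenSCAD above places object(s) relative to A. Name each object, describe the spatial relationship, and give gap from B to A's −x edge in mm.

The spool's min-x is at 0; the table's min-x is 0; gap = 0 mm.

A is a table. B is a spool. The spool is on top of the table. The gap from the spool to the table's −x edge is 0 mm.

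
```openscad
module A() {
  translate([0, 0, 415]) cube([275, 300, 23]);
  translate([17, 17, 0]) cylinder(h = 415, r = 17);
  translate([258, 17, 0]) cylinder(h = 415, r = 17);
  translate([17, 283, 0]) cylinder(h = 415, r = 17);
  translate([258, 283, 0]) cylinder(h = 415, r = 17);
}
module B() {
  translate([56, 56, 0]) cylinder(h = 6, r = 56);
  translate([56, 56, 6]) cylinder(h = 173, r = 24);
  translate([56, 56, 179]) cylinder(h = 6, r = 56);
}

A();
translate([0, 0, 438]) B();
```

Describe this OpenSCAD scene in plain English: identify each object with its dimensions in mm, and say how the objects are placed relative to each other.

A is a simple wooden stool: a rectangular seat 275 mm (x) by 300 mm (y), 23 mm thick, top face at z = 438 mm, on four round legs, each 34 mm in diameter. The legs rest on z = 0, each leg's axis is inset half a diameter from the nearest pair of seat edges (so the leg's bounding box is flush with the corner).

B is a spool: two coaxial disc flanges of radius 56 mm and thickness 6 mm, joined by a core cylinder of radius 24 mm and height 173 mm. The lower flange rests on z = 0 and the three cylinders share a vertical axis.

The spool is on top of the stool.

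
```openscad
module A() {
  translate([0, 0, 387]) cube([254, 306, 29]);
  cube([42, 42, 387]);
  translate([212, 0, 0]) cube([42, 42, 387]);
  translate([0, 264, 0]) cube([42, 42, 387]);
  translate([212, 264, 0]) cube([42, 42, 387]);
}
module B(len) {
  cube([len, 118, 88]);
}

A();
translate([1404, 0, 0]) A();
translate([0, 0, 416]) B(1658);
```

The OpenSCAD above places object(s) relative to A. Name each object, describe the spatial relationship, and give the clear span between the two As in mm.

A is a stool. B is a beam. A beam spans the tops of two stools. The clear span between the two stools is 1150 mm.

Second stool starts at x = 1404; first ends at x = 254; clear span = 1404 − 254 = 1150 mm.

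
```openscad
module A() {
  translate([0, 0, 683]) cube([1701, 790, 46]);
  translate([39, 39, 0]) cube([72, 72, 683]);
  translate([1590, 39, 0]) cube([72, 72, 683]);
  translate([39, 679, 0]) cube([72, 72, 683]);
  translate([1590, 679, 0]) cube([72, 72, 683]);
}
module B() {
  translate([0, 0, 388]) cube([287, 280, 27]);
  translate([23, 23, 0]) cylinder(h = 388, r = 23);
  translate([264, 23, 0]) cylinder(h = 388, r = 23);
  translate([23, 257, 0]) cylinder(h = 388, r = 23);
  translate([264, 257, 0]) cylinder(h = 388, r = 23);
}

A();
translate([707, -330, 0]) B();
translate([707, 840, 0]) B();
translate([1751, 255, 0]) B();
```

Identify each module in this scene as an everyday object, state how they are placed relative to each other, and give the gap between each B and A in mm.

A is a table. B is a stool. Three stools sit around the table at the −y, +y, +x sides. The gap between each stool and the table is 50 mm.

Each stool's nearest face is 50 mm from the table's bounding box.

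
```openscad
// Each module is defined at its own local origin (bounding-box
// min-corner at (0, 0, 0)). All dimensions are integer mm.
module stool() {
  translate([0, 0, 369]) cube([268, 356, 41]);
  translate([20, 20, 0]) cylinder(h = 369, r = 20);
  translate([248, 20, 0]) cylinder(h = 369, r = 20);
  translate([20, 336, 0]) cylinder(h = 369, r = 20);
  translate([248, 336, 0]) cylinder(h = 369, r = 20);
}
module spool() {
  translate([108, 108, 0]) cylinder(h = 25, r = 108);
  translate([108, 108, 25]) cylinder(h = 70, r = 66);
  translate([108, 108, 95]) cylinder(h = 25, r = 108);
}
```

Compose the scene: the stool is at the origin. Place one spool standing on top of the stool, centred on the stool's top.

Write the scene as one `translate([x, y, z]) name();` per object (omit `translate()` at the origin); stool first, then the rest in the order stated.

stool();
translate([26, 70, 410]) spool();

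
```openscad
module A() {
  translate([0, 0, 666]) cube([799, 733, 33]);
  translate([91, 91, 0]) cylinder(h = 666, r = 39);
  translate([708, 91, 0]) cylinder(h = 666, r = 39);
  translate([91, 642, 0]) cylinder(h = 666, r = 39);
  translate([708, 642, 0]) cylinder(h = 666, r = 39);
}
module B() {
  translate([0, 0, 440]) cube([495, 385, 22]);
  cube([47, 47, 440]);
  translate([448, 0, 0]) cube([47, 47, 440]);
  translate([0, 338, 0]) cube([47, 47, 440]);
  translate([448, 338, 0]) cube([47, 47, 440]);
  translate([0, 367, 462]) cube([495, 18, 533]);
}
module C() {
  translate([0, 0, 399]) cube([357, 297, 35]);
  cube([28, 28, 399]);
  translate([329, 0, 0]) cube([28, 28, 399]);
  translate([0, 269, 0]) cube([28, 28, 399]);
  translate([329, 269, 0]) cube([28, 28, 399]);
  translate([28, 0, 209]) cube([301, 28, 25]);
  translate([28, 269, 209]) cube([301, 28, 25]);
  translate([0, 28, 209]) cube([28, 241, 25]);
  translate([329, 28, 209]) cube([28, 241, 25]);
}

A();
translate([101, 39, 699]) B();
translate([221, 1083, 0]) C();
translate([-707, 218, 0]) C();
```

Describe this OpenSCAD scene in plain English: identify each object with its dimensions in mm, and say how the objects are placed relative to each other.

A is a table with a 799×733 mm rectangular top, 33 mm thick, top surface at z = 699 mm, supported by four round legs of 78 mm diameter, each leg's bounding box inset 52 mm from the nearest pair of top edges, running from the floor.

B is a chair: 495×385 mm seat, 22 mm thick, top at z = 462 mm, on four 47 mm square corner legs flush with the seat edges. A 18 mm thick backrest slab spans the full seat width, extending 533 mm above the seat top, its back face flush with the seat's +y edge.

C is a four-legged stool. The seat is a 357×297×35 mm slab whose top surface is at z = 434 mm; four square legs, each 28×28 mm in cross-section, run from the floor (z = 0) to the underside of the seat, each flush with a corner of the seat. Four stretchers, 28 mm wide and 25 mm tall, connect adjacent legs with their undersides at z = 209 mm, each running between the inner faces of the legs it joins and aligned with the legs' outer faces on the other axis.

The chair is on top of the table. Two stools sit around the table at the +y, −x sides.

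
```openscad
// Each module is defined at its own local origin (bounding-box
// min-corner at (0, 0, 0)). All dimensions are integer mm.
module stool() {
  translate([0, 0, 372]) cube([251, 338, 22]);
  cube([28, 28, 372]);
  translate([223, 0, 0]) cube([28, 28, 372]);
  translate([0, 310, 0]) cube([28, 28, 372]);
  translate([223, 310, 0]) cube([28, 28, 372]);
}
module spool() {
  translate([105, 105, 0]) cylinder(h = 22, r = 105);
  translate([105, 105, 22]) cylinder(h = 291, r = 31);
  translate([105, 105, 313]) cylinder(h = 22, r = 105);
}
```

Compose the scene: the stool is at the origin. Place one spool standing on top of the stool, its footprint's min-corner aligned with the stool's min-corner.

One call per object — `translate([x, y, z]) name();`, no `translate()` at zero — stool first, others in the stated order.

stool();
translate([0, 0, 394]) spool();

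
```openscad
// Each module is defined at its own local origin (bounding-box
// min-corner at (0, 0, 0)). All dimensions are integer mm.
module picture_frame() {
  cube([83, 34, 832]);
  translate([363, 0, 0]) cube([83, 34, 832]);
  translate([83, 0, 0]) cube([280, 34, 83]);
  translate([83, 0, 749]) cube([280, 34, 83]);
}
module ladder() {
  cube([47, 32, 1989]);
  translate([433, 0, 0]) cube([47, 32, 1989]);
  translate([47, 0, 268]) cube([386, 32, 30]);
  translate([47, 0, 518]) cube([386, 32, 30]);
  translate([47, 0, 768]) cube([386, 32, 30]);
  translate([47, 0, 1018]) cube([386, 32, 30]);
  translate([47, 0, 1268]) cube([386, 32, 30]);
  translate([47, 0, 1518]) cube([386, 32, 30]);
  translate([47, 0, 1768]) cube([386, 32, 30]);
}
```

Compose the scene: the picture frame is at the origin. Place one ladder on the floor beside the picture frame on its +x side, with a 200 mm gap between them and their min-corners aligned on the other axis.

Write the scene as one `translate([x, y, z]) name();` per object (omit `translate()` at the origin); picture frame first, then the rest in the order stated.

picture_frame();
translate([646, 0, 0]) ladder();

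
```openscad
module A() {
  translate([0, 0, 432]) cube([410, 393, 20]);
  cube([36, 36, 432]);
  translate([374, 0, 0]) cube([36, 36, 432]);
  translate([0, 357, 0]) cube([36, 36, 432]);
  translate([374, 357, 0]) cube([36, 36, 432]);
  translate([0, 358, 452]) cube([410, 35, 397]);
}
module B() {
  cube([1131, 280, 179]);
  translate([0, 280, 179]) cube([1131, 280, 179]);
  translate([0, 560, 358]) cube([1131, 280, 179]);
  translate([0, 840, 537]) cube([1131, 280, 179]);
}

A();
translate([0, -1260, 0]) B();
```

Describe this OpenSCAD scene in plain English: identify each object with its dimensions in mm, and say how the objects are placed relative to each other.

A is a chair. The seat is a 410×393×20 mm slab with its top at z = 452 mm, on four 36×36 mm corner legs (flush with the seat edges, standing on z = 0). A flat backrest 35 mm thick, 397 mm tall, spans the full seat width and rises from the seat top along its +y edge, rear face flush with the rear of the seat.

B is a straight staircase of 4 solid steps. Each step is 1131 mm wide (x), 280 mm deep (y, the going) and 179 mm tall (the rise). The first step rests on the floor; each subsequent step sits one going further in +y and one rise higher in +z, directly behind and above the previous step with no overlap.

The staircase is on the floor beside the chair on its −y side.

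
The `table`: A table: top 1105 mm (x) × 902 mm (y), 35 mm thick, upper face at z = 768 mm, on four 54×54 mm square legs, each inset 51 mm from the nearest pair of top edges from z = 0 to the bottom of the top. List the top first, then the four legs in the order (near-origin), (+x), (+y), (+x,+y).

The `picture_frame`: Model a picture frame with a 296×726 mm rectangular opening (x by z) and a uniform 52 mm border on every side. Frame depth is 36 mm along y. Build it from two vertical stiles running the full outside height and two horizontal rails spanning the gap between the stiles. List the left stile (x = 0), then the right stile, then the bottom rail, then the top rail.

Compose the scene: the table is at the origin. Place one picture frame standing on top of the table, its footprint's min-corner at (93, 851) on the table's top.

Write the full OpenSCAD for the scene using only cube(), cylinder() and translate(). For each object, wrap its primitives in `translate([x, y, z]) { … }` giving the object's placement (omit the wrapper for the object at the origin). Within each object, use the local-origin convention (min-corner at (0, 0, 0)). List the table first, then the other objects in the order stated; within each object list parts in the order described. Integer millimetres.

translate([0, 0, 733]) cube([1105, 902, 35]);
translate([51, 51, 0]) cube([54, 54, 733]);
translate([1000, 51, 0]) cube([54, 54, 733]);
translate([51, 797, 0]) cube([54, 54, 733]);
translate([1000, 797, 0]) cube([54, 54, 733]);
translate([93, 851, 768]) {
  cube([52, 36, 830]);
  translate([348, 0, 0]) cube([52, 36, 830]);
  translate([52, 0, 0]) cube([296, 36, 52]);
  translate([52, 0, 778]) cube([296, 36, 52]);
}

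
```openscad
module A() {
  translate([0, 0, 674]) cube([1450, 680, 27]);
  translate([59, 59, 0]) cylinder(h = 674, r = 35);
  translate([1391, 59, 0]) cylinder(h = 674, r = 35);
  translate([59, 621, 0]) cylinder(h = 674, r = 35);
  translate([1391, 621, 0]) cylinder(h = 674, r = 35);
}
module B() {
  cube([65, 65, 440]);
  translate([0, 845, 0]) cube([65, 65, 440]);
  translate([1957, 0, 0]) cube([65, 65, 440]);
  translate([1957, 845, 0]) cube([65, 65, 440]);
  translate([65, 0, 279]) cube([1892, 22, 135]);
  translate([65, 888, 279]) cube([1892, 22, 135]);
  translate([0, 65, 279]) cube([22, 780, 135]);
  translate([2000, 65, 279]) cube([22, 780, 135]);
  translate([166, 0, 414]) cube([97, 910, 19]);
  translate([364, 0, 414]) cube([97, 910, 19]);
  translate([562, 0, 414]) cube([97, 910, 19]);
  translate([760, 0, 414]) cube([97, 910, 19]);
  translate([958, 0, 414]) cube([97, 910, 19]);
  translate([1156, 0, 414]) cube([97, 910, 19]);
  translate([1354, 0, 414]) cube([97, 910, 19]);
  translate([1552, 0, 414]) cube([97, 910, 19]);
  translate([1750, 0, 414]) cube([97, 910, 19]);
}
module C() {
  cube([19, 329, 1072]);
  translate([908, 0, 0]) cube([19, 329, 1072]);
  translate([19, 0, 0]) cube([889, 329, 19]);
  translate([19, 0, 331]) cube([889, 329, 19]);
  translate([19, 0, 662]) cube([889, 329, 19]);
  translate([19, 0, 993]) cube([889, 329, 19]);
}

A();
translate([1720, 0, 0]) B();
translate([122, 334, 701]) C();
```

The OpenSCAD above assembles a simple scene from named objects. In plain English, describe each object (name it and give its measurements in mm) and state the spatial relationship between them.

A is a rectangular dining table. The top is 1450×680×27 mm with its upper surface at z = 701 mm. It stands on four round legs of 70 mm diameter, each leg's bounding box inset 24 mm from the nearest pair of top edges, running from the floor to the underside of the top.

B is a bed frame 2022 mm long (x) by 910 mm wide (y). Four 65×65 mm corner posts, 440 mm tall, at the corners of the footprint. Four rails of 22 mm thickness and 135 mm height run between adjacent posts with their undersides at z = 279 mm, their outer faces flush with the outside of the frame (the two x-running rails run between the posts' inner faces; the two y-running rails run between the posts' inner faces). 9 slats, each 97 mm wide (x) and 19 mm thick, lie across the top of the two x-running rails, running the full 910 mm width of the frame in y; the slats are evenly spaced along x between the inner faces of the end posts with equal gaps (rounded down to the nearest mm) at the −x end and between each pair — any rounding remainder accumulates at the +x end.

C is an open bookshelf. Two side panels, each 19 mm thick, 329 mm deep and 1072 mm tall, stand 927 mm apart (outside-to-outside). Between them sit 4 shelves, each 19 mm thick and 329 mm deep, spanning the full gap between the sides. The bottom shelf rests on the floor (its underside at z = 0) and the clear gap between one shelf's top and the next shelf's underside is 312 mm.

The bed frame is on the floor beside the table on its +x side. The bookshelf is on top of the table.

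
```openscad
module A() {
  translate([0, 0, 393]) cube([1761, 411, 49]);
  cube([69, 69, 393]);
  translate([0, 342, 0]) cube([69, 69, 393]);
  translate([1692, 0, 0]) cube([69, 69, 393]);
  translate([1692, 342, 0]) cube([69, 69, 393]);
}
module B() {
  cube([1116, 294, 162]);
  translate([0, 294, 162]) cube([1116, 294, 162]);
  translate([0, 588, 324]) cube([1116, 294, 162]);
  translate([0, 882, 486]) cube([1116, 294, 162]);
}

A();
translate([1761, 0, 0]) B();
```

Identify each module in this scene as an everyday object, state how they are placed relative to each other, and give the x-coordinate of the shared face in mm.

A is a bench. B is a staircase. The staircase is against the bench's +x side, with their −y faces flush. The x-coordinate of the shared face is 1761 mm.

The bench's +x face and the staircase's −x face are both at x = 1761 mm.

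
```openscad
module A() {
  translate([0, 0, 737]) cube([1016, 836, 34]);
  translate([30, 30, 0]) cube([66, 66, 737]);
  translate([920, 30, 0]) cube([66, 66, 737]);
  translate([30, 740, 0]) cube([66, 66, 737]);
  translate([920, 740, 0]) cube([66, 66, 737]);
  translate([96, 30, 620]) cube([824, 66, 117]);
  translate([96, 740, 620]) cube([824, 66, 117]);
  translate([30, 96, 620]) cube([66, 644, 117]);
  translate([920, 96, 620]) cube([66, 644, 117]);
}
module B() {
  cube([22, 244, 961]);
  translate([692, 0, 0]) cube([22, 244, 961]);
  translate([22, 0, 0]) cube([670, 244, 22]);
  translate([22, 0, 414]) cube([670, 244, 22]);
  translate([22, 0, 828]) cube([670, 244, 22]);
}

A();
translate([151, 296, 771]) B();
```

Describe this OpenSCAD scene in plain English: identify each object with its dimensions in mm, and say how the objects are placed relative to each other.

A is a table: top 1016 mm (x) × 836 mm (y), 34 mm thick, upper face at z = 771 mm, on four 66×66 mm square legs, each inset 30 mm from the nearest pair of top edges, running from z = 0 to the bottom of the top. Four apron rails, 66 mm thick and 117 mm tall, run between adjacent legs with their top edges flush with the underside of the top and their outer faces flush with the legs' outer faces.

B is an open bookshelf. Two side panels, each 22 mm thick, 244 mm deep and 961 mm tall, stand 714 mm apart (outside-to-outside). Between them sit 3 shelves, each 22 mm thick and 244 mm deep, spanning the full gap between the sides. The bottom shelf rests on the floor (its underside at z = 0) and the clear gap between one shelf's top and the next shelf's underside is 392 mm.

The bookshelf is on top of the table, centred.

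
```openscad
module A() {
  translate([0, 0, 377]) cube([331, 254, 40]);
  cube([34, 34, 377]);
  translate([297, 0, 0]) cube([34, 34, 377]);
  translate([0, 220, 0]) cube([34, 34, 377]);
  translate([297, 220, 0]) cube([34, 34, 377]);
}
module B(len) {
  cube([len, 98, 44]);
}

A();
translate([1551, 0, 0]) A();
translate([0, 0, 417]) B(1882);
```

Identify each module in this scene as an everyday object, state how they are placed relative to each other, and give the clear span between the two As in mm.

Second stool starts at x = 1551; first ends at x = 331; clear span = 1551 − 331 = 1220 mm.

A is a stool. B is a beam. A beam spans the tops of two stools. The clear span between the two stools is 1220 mm.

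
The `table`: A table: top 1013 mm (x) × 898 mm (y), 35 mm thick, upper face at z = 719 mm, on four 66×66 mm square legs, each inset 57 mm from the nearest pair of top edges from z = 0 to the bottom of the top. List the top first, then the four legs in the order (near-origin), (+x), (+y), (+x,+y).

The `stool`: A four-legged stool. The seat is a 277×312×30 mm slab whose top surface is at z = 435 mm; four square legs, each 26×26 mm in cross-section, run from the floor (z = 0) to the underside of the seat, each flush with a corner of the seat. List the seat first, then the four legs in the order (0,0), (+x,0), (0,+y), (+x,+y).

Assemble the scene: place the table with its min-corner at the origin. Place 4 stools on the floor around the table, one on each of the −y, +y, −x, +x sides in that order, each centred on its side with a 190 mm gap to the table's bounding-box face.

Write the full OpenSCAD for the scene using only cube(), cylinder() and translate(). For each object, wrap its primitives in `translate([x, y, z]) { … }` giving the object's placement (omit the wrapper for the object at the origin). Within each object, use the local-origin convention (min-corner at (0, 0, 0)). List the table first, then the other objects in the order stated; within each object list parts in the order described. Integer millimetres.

translate([0, 0, 684]) cube([1013, 898, 35]);
translate([57, 57, 0]) cube([66, 66, 684]);
translate([890, 57, 0]) cube([66, 66, 684]);
translate([57, 775, 0]) cube([66, 66, 684]);
translate([890, 775, 0]) cube([66, 66, 684]);
translate([368, -502, 0]) {
  translate([0, 0, 405]) cube([277, 312, 30]);
  cube([26, 26, 405]);
  translate([251, 0, 0]) cube([26, 26, 405]);
  translate([0, 286, 0]) cube([26, 26, 405]);
  translate([251, 286, 0]) cube([26, 26, 405]);
}
translate([368, 1088, 0]) {
  translate([0, 0, 405]) cube([277, 312, 30]);
  cube([26, 26, 405]);
  translate([251, 0, 0]) cube([26, 26, 405]);
  translate([0, 286, 0]) cube([26, 26, 405]);
  translate([251, 286, 0]) cube([26, 26, 405]);
}
translate([-467, 293, 0]) {
  translate([0, 0, 405]) cube([277, 312, 30]);
  cube([26, 26, 405]);
  translate([251, 0, 0]) cube([26, 26, 405]);
  translate([0, 286, 0]) cube([26, 26, 405]);
  translate([251, 286, 0]) cube([26, 26, 405]);
}
translate([1203, 293, 0]) {
  translate([0, 0, 405]) cube([277, 312, 30]);
  cube([26, 26, 405]);
  translate([251, 0, 0]) cube([26, 26, 405]);
  translate([0, 286, 0]) cube([26, 26, 405]);
  translate([251, 286, 0]) cube([26, 26, 405]);
}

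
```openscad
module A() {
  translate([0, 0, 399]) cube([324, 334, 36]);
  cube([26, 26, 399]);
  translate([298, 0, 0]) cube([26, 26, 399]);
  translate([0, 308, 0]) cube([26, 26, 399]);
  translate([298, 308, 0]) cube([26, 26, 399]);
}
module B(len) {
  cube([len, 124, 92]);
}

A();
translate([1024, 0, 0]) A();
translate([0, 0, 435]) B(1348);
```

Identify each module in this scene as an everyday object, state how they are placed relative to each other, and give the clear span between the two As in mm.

Second stool starts at x = 1024; first ends at x = 324; clear span = 1024 − 324 = 700 mm.

A is a stool. B is a beam. A beam spans the tops of two stools. The clear span between the two stools is 700 mm.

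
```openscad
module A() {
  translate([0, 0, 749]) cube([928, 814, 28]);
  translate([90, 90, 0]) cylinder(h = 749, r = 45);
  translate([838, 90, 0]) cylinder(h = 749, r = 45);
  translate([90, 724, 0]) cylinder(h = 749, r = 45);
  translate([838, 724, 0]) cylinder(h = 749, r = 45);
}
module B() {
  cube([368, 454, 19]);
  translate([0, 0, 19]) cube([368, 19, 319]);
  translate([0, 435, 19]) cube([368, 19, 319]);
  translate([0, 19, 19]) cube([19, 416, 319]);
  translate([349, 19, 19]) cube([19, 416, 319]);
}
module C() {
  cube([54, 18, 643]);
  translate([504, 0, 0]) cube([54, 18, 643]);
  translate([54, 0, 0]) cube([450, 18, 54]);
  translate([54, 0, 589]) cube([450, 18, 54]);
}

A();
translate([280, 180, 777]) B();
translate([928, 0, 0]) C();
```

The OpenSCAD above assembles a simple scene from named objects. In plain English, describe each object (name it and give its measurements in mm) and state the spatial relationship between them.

A is a table with a 928×814 mm rectangular top, 28 mm thick, top surface at z = 777 mm, supported by four round legs of 90 mm diameter, each leg's bounding box inset 45 mm from the nearest pair of top edges, running from the floor.

B is an open storage box with external size 368×454×338 mm and wall thickness 19 mm (the base is also 19 mm thick). The base covers the whole footprint; the four walls stand on the base, with the y-facing walls full-width and the x-facing walls fitting between their inner faces.

C is a picture frame with a 450×535 mm rectangular opening (x by z) and a uniform 54 mm border on every side. Frame depth is 18 mm along y. It is built from two vertical stiles running the full outside height and two horizontal rails spanning the gap between the stiles.

The open box is on top of the table, centred. The picture frame is against the table's +x side, with their −y faces flush.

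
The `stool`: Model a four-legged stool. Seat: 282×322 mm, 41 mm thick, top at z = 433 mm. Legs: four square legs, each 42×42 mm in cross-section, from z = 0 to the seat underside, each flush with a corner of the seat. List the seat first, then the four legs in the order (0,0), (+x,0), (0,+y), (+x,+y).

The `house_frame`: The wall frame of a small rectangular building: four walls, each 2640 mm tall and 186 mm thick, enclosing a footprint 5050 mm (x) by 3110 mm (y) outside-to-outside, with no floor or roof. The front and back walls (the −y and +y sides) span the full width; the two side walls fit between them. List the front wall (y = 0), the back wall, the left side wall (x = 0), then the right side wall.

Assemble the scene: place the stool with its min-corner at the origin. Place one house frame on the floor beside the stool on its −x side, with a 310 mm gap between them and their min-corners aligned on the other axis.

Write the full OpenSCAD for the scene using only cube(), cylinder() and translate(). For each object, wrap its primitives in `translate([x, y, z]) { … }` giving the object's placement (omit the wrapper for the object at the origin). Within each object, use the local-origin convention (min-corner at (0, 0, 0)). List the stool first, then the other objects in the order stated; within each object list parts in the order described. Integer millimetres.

translate([0, 0, 392]) cube([282, 322, 41]);
cube([42, 42, 392]);
translate([240, 0, 0]) cube([42, 42, 392]);
translate([0, 280, 0]) cube([42, 42, 392]);
translate([240, 280, 0]) cube([42, 42, 392]);
translate([-5360, 0, 0]) {
  cube([5050, 186, 2640]);
  translate([0, 2924, 0]) cube([5050, 186, 2640]);
  translate([0, 186, 0]) cube([186, 2738, 2640]);
  translate([4864, 186, 0]) cube([186, 2738, 2640]);
}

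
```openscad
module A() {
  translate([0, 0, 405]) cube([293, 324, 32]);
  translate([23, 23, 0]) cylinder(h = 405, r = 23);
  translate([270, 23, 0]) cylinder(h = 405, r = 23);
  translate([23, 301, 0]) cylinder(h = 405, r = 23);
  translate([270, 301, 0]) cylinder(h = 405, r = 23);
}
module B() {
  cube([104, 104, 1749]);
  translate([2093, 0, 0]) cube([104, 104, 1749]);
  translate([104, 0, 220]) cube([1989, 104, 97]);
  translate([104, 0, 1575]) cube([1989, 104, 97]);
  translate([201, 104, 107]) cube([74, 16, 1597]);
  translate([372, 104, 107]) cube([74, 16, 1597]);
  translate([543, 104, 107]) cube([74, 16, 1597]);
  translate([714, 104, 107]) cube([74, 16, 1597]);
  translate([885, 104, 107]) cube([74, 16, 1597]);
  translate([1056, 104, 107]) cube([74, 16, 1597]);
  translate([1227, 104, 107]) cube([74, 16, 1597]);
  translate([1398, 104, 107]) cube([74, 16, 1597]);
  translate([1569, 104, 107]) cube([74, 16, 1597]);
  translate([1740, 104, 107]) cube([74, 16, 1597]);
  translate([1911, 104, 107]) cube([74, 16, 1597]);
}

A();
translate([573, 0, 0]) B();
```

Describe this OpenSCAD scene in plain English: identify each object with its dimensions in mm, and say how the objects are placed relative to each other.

A is a simple wooden stool: a rectangular seat 293 mm (x) by 324 mm (y), 32 mm thick, top face at z = 437 mm, on four round legs, each 46 mm in diameter. The legs rest on z = 0, each leg's axis is inset half a diameter from the nearest pair of seat edges (so the leg's bounding box is flush with the corner).

B is a fence section. Two 104×104 mm posts, 1749 mm tall, stand on the floor with a clear span of 1989 mm between their inner faces. Two horizontal rails of 104×97 mm section span the gap between the posts with their undersides at z = 220 mm and z = 1575 mm, flush with the posts' −y face. 11 pickets, each 74 mm wide, 16 mm thick and 1597 mm tall, are fixed to the +y face of the rails with their bottoms at z = 107 mm, evenly spaced across the span with equal gaps (rounded down to the nearest mm) at the −x end and between each pair — any rounding remainder accumulates at the +x end.

The fence section is on the floor beside the stool on its +x side.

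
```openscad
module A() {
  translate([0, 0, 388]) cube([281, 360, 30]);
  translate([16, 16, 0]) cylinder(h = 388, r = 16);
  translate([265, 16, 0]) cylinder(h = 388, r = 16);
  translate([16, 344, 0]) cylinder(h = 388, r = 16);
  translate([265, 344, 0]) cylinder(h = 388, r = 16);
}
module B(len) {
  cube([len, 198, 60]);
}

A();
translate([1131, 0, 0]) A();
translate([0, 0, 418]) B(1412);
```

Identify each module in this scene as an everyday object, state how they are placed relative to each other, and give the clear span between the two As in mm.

A is a stool. B is a beam. A beam spans the tops of two stools. The clear span between the two stools is 850 mm.

Second stool starts at x = 1131; first ends at x = 281; clear span = 1131 − 281 = 850 mm.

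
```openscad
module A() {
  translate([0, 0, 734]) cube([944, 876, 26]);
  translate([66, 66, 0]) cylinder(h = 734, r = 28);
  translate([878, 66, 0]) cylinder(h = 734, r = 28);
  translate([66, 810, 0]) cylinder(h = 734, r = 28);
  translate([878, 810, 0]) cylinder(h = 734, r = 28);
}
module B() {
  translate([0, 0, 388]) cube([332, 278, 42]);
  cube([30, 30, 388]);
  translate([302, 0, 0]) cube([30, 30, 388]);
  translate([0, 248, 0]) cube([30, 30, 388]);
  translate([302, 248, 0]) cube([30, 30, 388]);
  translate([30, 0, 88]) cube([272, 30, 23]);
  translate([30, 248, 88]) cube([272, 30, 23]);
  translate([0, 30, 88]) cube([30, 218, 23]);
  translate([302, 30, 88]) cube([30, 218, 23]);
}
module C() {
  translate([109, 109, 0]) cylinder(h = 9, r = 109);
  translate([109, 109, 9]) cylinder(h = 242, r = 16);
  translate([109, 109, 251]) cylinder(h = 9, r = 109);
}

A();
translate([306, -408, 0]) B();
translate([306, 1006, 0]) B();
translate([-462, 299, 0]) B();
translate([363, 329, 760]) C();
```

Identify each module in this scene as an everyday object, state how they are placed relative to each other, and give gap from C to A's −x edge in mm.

The spool's min-x is at 363; the table's min-x is 0; gap = 363 mm.

A is a table. B is a stool. C is a spool. Three stools sit around the table at the −y, +y, −x sides. The spool is on top of the table, centred. The gap from the spool to the table's −x edge is 363 mm.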